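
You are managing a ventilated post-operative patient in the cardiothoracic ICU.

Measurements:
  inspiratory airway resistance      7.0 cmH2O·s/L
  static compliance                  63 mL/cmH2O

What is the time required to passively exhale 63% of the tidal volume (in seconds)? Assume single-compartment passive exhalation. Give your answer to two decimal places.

τ = R × C = 7.0 × 63 mL/cmH2O = 7.0 × 0.063 L/cmH2O = 0.441 s.
Exhaled fraction f = 1 − e^(−t/τ) → t = −τ·ln(1 − f) = −0.441·ln(0.37) = 0.4385 s.

0.44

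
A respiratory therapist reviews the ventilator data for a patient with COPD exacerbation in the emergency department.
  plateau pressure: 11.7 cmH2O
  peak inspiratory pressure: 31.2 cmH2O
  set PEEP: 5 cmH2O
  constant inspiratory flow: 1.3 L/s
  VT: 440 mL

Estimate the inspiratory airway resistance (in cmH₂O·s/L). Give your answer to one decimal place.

15.0

Raw = (PIP − Pplat) / flow = (31.2 − 11.7) / 1.3 = 19.5 / 1.3 = 15.0 cmH2O·s/L.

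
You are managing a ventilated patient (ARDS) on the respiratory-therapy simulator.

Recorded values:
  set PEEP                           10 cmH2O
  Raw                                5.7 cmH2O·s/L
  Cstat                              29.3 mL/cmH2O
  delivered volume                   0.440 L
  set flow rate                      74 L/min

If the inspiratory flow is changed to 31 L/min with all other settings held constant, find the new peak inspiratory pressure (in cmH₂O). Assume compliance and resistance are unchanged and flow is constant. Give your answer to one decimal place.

28.0

Flow: 74 L/min ÷ 60 = 1.2333 L/s.
New flow: 31 L/min ÷ 60 = 0.5167 L/s.
PIP = Vt/C + R·V̇ + PEEP (constant-flow equation of motion).
Only the resistive term changes: ΔPIP = R × ΔV̇ = 5.7 × (0.5167 − 1.2333) = 5.7 × -0.7166 = -4.085 cmH2O.
Original PIP = 440/29.3 + 5.7×1.2333 + 10 = 32.047 cmH2O; new PIP = 32.047 + (-4.085) = 27.962 cmH2O.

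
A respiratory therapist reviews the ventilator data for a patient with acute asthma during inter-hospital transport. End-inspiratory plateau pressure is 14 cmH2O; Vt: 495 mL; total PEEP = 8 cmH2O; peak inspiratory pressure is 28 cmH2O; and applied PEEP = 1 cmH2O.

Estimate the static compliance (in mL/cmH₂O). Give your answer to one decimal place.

End-expiratory occlusion gives total PEEP = 8 cmH2O (intrinsic PEEP = 8 − 1 = 7). Use total PEEP for the elastic gradient.
Cstat = Vt / (Pplat − PEEPtotal) = 495 / (14 − 8) = 495 / 6.0 = 82.5 mL/cmH2O.

82.5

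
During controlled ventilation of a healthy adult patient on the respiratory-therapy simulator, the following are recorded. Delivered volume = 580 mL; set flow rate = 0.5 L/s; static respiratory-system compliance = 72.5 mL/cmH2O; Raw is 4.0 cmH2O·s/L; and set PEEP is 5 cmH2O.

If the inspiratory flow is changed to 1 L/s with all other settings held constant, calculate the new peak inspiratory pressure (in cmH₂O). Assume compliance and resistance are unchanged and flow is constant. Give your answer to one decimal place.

PIP = Vt/C + R·V̇ + PEEP (constant-flow equation of motion).
Only the resistive term changes: ΔPIP = R × ΔV̇ = 4.0 × (1 − 0.5) = 4.0 × 0.5 = 2.0 cmH2O.
Original PIP = 580/72.5 + 4.0×0.5 + 5 = 15.0 cmH2O; new PIP = 15.0 + (2.0) = 17.0 cmH2O.

17.0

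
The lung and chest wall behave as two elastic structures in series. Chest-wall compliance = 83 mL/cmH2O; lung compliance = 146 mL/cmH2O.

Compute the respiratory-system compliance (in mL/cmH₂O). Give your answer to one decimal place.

Lung and chest wall are elastances in series: 1/Crs = 1/CL + 1/Ccw.
1/Crs = 1/146 + 1/83 = 0.0189.
Crs = 52.91 mL/cmH2O.

52.9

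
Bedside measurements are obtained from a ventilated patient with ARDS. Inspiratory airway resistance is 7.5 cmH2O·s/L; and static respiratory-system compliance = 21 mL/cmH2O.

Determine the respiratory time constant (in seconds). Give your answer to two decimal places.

τ = R × C = 7.5 × 21 mL/cmH2O = 7.5 × 0.021 L/cmH2O = 0.1575 s.

0.16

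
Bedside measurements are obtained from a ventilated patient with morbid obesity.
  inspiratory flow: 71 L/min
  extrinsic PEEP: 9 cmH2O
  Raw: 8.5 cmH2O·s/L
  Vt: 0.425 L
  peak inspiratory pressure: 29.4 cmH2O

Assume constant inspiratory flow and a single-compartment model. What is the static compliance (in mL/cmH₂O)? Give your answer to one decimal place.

41.1

Flow: 71 L/min ÷ 60 = 1.1833 L/s.
Equation of motion (constant flow): PIP = Vt/C + R·V̇ + PEEP.
Vt/C = PIP − R·V̇ − PEEP = 29.4 − 8.5×1.1833 − 9 = 29.4 − 10.058 − 9 = 10.342 cmH2O.
C = Vt / 10.342 = 425 / 10.342 = 41.095 mL/cmH2O.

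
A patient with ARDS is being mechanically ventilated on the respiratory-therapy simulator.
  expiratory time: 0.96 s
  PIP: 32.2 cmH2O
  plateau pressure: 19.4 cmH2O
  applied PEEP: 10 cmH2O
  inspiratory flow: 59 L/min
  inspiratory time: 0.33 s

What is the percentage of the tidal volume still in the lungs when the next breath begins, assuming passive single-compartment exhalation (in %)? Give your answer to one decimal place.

Flow: 59 L/min ÷ 60 = 0.9833 L/s.
Vt = flow × Ti = 0.9833 L/s × 0.33 s × 1000 mL/L = 324.49 mL.
R = (PIP − Pplat)/V̇ = (32.2 − 19.4) / 0.9833 = 12.8/0.9833 = 13.017 cmH2O·s/L.
C = Vt/(Pplat − PEEP) = 324.49 / (19.4 − 10) = 324.49/9.4 = 34.52 mL/cmH2O.
τ = R × C = 13.017 × 0.03452 L/cmH2O = 0.4493 s.
Fraction remaining at end-expiration = e^(−Te/τ) = e^(−0.96/0.4493) = 0.118 → 11.8%.

11.8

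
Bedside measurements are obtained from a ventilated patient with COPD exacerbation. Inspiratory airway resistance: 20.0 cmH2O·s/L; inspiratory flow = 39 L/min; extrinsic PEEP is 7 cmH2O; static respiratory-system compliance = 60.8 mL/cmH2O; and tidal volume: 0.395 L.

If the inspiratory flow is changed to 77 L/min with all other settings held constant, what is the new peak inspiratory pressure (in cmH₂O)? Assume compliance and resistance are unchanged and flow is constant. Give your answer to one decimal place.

Flow: 39 L/min ÷ 60 = 0.65 L/s.
New flow: 77 L/min ÷ 60 = 1.2833 L/s.
PIP = Vt/C + R·V̇ + PEEP (constant-flow equation of motion).
Only the resistive term changes: ΔPIP = R × ΔV̇ = 20.0 × (1.2833 − 0.65) = 20.0 × 0.6333 = 12.666 cmH2O.
Original PIP = 395/60.8 + 20.0×0.65 + 7 = 26.497 cmH2O; new PIP = 26.497 + (12.666) = 39.163 cmH2O.

39.2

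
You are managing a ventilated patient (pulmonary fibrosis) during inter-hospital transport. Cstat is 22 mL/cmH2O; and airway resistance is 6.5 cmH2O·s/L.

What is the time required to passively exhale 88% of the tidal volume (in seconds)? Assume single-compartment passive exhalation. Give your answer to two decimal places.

τ = R × C = 6.5 × 22 mL/cmH2O = 6.5 × 0.022 L/cmH2O = 0.143 s.
Exhaled fraction f = 1 − e^(−t/τ) → t = −τ·ln(1 − f) = −0.143·ln(0.12) = 0.3032 s.

0.30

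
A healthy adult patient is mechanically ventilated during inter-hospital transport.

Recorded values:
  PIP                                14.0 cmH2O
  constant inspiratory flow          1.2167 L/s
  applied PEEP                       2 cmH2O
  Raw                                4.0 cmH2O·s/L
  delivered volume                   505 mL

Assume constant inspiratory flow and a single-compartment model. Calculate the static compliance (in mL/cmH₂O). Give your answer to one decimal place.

70.8

Equation of motion (constant flow): PIP = Vt/C + R·V̇ + PEEP.
Vt/C = PIP − R·V̇ − PEEP = 14.0 − 4.0×1.2167 − 2 = 14.0 − 4.867 − 2 = 7.133 cmH2O.
C = Vt / 7.133 = 505 / 7.133 = 70.798 mL/cmH2O.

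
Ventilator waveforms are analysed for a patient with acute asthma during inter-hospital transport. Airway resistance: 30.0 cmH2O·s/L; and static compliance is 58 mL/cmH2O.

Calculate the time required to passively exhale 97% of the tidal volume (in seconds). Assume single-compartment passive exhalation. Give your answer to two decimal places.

6.10

τ = R × C = 30.0 × 58 mL/cmH2O = 30.0 × 0.058 L/cmH2O = 1.74 s.
Exhaled fraction f = 1 − e^(−t/τ) → t = −τ·ln(1 − f) = −1.74·ln(0.03) = 6.101 s.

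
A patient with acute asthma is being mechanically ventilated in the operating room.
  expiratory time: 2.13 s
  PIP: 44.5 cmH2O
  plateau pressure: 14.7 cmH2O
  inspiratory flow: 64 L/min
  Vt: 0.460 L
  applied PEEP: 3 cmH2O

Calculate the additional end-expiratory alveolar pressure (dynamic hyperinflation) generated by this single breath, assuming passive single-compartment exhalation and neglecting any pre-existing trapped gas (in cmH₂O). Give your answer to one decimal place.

1.7

Flow: 64 L/min ÷ 60 = 1.0667 L/s.
R = (PIP − Pplat)/V̇ = (44.5 − 14.7) / 1.0667 = 29.8/1.0667 = 27.937 cmH2O·s/L.
C = Vt/(Pplat − PEEP) = 460.0 / (14.7 − 3) = 460.0/11.7 = 39.316 mL/cmH2O.
τ = R × C = 27.937 × 0.03932 L/cmH2O = 1.098 s.
Fraction remaining = e^(−Te/τ) = e^(−2.13/1.098) = 0.1437; trapped volume = 460.0 × 0.1437 = 66.102 mL.
Additional alveolar pressure from trapping ≈ V_trapped / C = 66.102 / 39.316 = 1.681 cmH2O.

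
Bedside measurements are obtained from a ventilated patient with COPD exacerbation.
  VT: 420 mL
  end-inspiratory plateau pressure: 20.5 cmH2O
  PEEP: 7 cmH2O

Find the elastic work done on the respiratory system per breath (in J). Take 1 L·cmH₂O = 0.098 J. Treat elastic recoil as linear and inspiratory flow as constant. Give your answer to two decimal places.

Elastic work ≈ ½ × (Pplat − PEEP) × Vt = 0.5 × (20.5 − 7) × 0.420 L = 0.5 × 13.5 × 0.420 = 2.835 L·cmH2O.
× 0.098 J/(L·cmH2O) → 0.2778 J.

0.28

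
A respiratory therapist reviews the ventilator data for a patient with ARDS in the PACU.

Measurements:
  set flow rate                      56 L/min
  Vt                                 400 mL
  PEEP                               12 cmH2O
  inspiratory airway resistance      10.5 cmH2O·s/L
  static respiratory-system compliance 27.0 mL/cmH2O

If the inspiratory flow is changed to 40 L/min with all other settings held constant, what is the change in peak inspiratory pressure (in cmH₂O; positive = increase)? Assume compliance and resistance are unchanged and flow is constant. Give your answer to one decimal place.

-2.8

Flow: 56 L/min ÷ 60 = 0.9333 L/s.
New flow: 40 L/min ÷ 60 = 0.6667 L/s.
PIP = Vt/C + R·V̇ + PEEP (constant-flow equation of motion).
Only the resistive term changes: ΔPIP = R × ΔV̇ = 10.5 × (0.6667 − 0.9333) = 10.5 × -0.2666 = -2.799 cmH2O.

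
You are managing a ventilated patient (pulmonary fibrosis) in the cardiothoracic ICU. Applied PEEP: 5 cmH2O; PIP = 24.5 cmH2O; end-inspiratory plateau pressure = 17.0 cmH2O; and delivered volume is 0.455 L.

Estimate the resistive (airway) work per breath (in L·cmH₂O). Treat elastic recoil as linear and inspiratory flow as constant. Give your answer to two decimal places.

3.41

With constant inspiratory flow the resistive pressure is constant at PIP − Pplat = 24.5 − 17.0 = 7.5 cmH2O, so resistive work = 7.5 × 0.455 = 3.413 L·cmH2O.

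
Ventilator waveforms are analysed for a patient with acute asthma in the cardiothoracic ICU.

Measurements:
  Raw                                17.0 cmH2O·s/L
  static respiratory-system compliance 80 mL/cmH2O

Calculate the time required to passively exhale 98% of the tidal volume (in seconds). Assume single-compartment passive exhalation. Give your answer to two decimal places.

τ = R × C = 17.0 × 80 mL/cmH2O = 17.0 × 0.080 L/cmH2O = 1.36 s.
Exhaled fraction f = 1 − e^(−t/τ) → t = −τ·ln(1 − f) = −1.36·ln(0.02) = 5.32 s.

5.32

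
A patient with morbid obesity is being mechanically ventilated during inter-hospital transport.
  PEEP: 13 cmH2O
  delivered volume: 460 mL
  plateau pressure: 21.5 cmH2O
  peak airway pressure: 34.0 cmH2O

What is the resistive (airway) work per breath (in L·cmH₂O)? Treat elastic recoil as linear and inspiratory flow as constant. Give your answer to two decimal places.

With constant inspiratory flow the resistive pressure is constant at PIP − Pplat = 34.0 − 21.5 = 12.5 cmH2O, so resistive work = 12.5 × 0.460 = 5.75 L·cmH2O.

5.75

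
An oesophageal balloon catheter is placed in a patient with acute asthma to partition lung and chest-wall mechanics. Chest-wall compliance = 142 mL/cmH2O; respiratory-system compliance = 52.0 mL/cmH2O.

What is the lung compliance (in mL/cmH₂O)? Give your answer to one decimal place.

1/CL = 1/Crs − 1/Ccw.
1/CL = 1/52.0 − 1/142 = 0.01219.
CL = 82.034 mL/cmH2O.

82.0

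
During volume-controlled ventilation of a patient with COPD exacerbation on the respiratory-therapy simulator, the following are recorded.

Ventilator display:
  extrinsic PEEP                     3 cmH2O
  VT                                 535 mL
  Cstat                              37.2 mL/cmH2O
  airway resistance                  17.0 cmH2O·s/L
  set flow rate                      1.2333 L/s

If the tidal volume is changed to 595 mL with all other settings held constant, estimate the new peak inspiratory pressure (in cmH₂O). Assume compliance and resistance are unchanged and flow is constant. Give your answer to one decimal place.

PIP = Vt/C + R·V̇ + PEEP (constant-flow equation of motion).
Only the elastic term changes: ΔPIP = ΔVt / C = (595 − 535) / 37.2 = 1.613 cmH2O.
Original PIP = 535/37.2 + 17.0×1.2333 + 3 = 38.348 cmH2O; new PIP = 38.348 + (1.613) = 39.961 cmH2O.

40.0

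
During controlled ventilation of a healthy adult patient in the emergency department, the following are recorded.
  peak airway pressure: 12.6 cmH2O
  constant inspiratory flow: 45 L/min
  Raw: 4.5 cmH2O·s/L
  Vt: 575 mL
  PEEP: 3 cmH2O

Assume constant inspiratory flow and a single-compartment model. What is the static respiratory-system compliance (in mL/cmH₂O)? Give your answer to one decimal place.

92.4

Flow: 45 L/min ÷ 60 = 0.75 L/s.
Equation of motion (constant flow): PIP = Vt/C + R·V̇ + PEEP.
Vt/C = PIP − R·V̇ − PEEP = 12.6 − 4.5×0.75 − 3 = 12.6 − 3.375 − 3 = 6.225 cmH2O.
C = Vt / 6.225 = 575 / 6.225 = 92.369 mL/cmH2O.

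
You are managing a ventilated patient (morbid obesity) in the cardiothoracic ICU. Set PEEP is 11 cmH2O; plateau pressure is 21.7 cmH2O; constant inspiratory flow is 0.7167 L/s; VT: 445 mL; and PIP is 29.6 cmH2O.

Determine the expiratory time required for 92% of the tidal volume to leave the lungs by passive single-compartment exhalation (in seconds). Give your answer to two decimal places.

R = (PIP − Pplat)/V̇ = (29.6 − 21.7) / 0.7167 = 7.9/0.7167 = 11.023 cmH2O·s/L.
C = Vt/(Pplat − PEEP) = 445.0 / (21.7 − 11) = 445.0/10.7 = 41.589 mL/cmH2O.
τ = R × C = 11.023 × 0.04159 L/cmH2O = 0.4584 s.
t = −τ·ln(1 − 0.92) = −0.4584·ln(0.08) = 1.158 s.

1.16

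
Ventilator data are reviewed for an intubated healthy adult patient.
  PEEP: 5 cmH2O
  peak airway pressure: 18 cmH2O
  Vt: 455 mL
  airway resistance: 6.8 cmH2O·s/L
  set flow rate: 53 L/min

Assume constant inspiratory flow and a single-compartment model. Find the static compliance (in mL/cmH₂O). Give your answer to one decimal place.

Flow: 53 L/min ÷ 60 = 0.8833 L/s.
Equation of motion (constant flow): PIP = Vt/C + R·V̇ + PEEP.
Vt/C = PIP − R·V̇ − PEEP = 18 − 6.8×0.8833 − 5 = 18 − 6.006 − 5 = 6.994 cmH2O.
C = Vt / 6.994 = 455 / 6.994 = 65.056 mL/cmH2O.

65.1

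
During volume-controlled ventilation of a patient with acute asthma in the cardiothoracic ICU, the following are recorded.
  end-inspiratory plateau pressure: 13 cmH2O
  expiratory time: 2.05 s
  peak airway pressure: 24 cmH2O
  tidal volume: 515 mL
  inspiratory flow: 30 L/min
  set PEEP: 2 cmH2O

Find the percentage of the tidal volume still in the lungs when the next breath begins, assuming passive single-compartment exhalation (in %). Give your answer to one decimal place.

Flow: 30 L/min ÷ 60 = 0.5 L/s.
R = (PIP − Pplat)/V̇ = (24 − 13) / 0.5 = 11.0/0.5 = 22.0 cmH2O·s/L.
C = Vt/(Pplat − PEEP) = 515.0 / (13 − 2) = 515.0/11.0 = 46.818 mL/cmH2O.
τ = R × C = 22.0 × 0.04682 L/cmH2O = 1.03 s.
Fraction remaining at end-expiration = e^(−Te/τ) = e^(−2.05/1.03) = 0.1367 → 13.67%.

13.7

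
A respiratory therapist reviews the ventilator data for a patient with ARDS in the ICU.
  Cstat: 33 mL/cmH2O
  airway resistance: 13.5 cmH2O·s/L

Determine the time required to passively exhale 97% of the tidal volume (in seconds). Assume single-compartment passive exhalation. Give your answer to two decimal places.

1.56

τ = R × C = 13.5 × 33 mL/cmH2O = 13.5 × 0.033 L/cmH2O = 0.4455 s.
Exhaled fraction f = 1 − e^(−t/τ) → t = −τ·ln(1 − f) = −0.4455·ln(0.03) = 1.562 s.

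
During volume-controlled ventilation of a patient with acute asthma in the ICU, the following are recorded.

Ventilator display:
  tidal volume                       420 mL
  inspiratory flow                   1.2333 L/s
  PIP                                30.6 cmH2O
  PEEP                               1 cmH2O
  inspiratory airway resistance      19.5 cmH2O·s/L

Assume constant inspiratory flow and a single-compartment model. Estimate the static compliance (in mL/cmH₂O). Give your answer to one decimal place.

75.7

Equation of motion (constant flow): PIP = Vt/C + R·V̇ + PEEP.
Vt/C = PIP − R·V̇ − PEEP = 30.6 − 19.5×1.2333 − 1 = 30.6 − 24.049 − 1 = 5.551 cmH2O.
C = Vt / 5.551 = 420 / 5.551 = 75.662 mL/cmH2O.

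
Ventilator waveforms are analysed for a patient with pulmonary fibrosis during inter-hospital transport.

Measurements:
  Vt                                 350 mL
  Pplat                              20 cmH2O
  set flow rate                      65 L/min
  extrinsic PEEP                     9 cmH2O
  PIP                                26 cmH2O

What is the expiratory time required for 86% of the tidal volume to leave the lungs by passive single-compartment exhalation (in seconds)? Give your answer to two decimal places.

Flow: 65 L/min ÷ 60 = 1.0833 L/s.
R = (PIP − Pplat)/V̇ = (26 − 20) / 1.0833 = 6.0/1.0833 = 5.539 cmH2O·s/L.
C = Vt/(Pplat − PEEP) = 350.0 / (20 − 9) = 350.0/11.0 = 31.818 mL/cmH2O.
τ = R × C = 5.539 × 0.03182 L/cmH2O = 0.1763 s.
t = −τ·ln(1 − 0.86) = −0.1763·ln(0.14) = 0.3466 s.

0.35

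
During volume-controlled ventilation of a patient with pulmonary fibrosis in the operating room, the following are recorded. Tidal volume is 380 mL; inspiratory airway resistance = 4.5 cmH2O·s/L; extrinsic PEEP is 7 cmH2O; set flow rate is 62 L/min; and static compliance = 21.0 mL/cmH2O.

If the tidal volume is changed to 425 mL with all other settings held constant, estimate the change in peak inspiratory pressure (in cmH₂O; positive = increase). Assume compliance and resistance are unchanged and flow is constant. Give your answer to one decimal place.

2.1

PIP = Vt/C + R·V̇ + PEEP (constant-flow equation of motion).
Only the elastic term changes: ΔPIP = ΔVt / C = (425 − 380) / 21.0 = 2.143 cmH2O.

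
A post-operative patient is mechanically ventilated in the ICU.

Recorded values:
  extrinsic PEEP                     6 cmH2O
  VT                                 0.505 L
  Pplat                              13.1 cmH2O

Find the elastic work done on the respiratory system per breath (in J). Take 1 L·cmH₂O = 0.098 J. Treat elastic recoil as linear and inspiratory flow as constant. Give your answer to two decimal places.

0.18

Elastic work ≈ ½ × (Pplat − PEEP) × Vt = 0.5 × (13.1 − 6) × 0.505 L = 0.5 × 7.1 × 0.505 = 1.793 L·cmH2O.
× 0.098 J/(L·cmH2O) → 0.1757 J.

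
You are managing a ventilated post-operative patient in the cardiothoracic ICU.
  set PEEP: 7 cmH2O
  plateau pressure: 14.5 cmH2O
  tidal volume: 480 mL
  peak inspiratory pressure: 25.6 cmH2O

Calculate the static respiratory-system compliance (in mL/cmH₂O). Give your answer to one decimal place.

Cstat = Vt / (Pplat − PEEP) = 480 / (14.5 − 7) = 480 / 7.5 = 64.0 mL/cmH2O.

64.0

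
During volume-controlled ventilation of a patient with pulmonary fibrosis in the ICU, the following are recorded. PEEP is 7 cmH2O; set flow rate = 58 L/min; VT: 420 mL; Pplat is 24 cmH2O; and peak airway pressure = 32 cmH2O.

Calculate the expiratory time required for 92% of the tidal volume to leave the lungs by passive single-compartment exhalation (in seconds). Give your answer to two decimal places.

Flow: 58 L/min ÷ 60 = 0.9667 L/s.
R = (PIP − Pplat)/V̇ = (32 − 24) / 0.9667 = 8.0/0.9667 = 8.276 cmH2O·s/L.
C = Vt/(Pplat − PEEP) = 420.0 / (24 − 7) = 420.0/17.0 = 24.706 mL/cmH2O.
τ = R × C = 8.276 × 0.02471 L/cmH2O = 0.2045 s.
t = −τ·ln(1 − 0.92) = −0.2045·ln(0.08) = 0.5165 s.

0.52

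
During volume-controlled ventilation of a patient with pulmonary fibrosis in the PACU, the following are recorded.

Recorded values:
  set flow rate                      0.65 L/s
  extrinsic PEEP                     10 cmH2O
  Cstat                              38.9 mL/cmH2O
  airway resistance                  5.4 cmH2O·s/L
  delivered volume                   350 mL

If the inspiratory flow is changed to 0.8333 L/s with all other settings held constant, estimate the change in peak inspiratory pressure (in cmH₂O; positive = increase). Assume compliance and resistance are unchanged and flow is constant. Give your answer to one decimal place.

1.0

PIP = Vt/C + R·V̇ + PEEP (constant-flow equation of motion).
Only the resistive term changes: ΔPIP = R × ΔV̇ = 5.4 × (0.8333 − 0.65) = 5.4 × 0.1833 = 0.9898 cmH2O.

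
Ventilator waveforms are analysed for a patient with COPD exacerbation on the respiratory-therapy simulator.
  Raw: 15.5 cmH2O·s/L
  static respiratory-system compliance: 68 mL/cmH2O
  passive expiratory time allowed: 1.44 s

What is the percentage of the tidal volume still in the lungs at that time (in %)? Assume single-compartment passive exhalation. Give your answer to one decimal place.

τ = R × C = 15.5 × 68 mL/cmH2O = 15.5 × 0.068 L/cmH2O = 1.054 s.
Passive exhalation: V(t)/V₀ = e^(−t/τ) = e^(−1.44/1.054) = 0.2551.
Fraction remaining = 0.2551 → 25.51%.

25.5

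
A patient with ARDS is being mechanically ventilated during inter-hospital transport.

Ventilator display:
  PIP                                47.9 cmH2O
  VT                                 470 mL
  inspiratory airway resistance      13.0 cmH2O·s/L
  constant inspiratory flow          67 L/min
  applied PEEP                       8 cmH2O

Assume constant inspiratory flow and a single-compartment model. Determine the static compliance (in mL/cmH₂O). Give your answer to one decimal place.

18.5

Flow: 67 L/min ÷ 60 = 1.1167 L/s.
Equation of motion (constant flow): PIP = Vt/C + R·V̇ + PEEP.
Vt/C = PIP − R·V̇ − PEEP = 47.9 − 13.0×1.1167 − 8 = 47.9 − 14.517 − 8 = 25.383 cmH2O.
C = Vt / 25.383 = 470 / 25.383 = 18.516 mL/cmH2O.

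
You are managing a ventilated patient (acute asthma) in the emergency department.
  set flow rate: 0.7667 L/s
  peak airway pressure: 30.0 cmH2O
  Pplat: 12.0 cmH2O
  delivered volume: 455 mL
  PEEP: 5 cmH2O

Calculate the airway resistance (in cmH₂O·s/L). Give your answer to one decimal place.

Raw = (PIP − Pplat) / flow = (30.0 − 12.0) / 0.7667 = 18.0 / 0.7667 = 23.477 cmH2O·s/L.

23.5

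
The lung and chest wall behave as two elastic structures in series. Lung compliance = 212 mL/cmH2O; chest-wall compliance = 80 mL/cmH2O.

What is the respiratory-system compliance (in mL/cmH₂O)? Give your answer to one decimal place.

Lung and chest wall are elastances in series: 1/Crs = 1/CL + 1/Ccw.
1/Crs = 1/212 + 1/80 = 0.01722.
Crs = 58.072 mL/cmH2O.

58.1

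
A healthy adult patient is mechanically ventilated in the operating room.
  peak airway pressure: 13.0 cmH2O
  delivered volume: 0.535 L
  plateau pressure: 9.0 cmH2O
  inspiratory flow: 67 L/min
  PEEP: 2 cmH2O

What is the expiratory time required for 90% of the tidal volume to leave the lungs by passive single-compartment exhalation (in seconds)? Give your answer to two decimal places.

0.63

Flow: 67 L/min ÷ 60 = 1.1167 L/s.
R = (PIP − Pplat)/V̇ = (13.0 − 9.0) / 1.1167 = 4.0/1.1167 = 3.582 cmH2O·s/L.
C = Vt/(Pplat − PEEP) = 535.0 / (9.0 − 2) = 535.0/7.0 = 76.429 mL/cmH2O.
τ = R × C = 3.582 × 0.07643 L/cmH2O = 0.2738 s.
t = −τ·ln(1 − 0.90) = −0.2738·ln(0.1) = 0.6304 s.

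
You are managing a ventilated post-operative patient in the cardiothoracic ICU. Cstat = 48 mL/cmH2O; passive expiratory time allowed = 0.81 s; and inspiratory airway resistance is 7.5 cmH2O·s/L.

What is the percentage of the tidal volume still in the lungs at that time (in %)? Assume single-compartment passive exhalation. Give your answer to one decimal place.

10.5

τ = R × C = 7.5 × 48 mL/cmH2O = 7.5 × 0.048 L/cmH2O = 0.36 s.
Passive exhalation: V(t)/V₀ = e^(−t/τ) = e^(−0.81/0.36) = 0.1054.
Fraction remaining = 0.1054 → 10.54%.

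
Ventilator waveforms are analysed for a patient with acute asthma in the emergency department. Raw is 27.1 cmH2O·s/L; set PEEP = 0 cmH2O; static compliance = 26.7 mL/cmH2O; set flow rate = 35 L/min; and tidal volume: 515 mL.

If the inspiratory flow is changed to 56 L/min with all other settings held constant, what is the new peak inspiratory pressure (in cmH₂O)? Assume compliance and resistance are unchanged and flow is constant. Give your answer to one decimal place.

Flow: 35 L/min ÷ 60 = 0.5833 L/s.
New flow: 56 L/min ÷ 60 = 0.9333 L/s.
PIP = Vt/C + R·V̇ + PEEP (constant-flow equation of motion).
Only the resistive term changes: ΔPIP = R × ΔV̇ = 27.1 × (0.9333 − 0.5833) = 27.1 × 0.35 = 9.485 cmH2O.
Original PIP = 515/26.7 + 27.1×0.5833 + 0 = 35.096 cmH2O; new PIP = 35.096 + (9.485) = 44.581 cmH2O.

44.6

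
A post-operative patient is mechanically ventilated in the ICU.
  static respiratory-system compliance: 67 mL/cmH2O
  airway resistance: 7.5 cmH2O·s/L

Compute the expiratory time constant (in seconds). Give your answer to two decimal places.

0.50

τ = R × C = 7.5 × 67 mL/cmH2O = 7.5 × 0.067 L/cmH2O = 0.5025 s.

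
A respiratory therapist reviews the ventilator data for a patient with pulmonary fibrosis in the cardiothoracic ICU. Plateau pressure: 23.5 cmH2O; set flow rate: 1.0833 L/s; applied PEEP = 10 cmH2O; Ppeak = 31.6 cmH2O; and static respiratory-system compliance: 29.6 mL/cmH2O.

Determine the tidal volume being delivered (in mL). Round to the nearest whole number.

Vt = Cstat × (Pplat − PEEP) = 29.6 × (23.5 − 10) = 29.6 × 13.5 = 399.6 mL.

400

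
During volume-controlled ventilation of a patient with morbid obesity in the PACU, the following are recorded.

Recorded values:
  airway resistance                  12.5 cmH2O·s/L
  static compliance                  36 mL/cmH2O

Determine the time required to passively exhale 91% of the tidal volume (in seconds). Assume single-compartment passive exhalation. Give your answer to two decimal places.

1.08

τ = R × C = 12.5 × 36 mL/cmH2O = 12.5 × 0.036 L/cmH2O = 0.45 s.
Exhaled fraction f = 1 − e^(−t/τ) → t = −τ·ln(1 − f) = −0.45·ln(0.09) = 1.084 s.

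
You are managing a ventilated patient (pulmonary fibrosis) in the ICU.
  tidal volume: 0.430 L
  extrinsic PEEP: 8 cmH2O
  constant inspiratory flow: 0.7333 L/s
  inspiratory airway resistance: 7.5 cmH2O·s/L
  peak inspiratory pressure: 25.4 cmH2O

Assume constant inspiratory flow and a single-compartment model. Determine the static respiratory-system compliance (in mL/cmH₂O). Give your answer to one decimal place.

36.1

Equation of motion (constant flow): PIP = Vt/C + R·V̇ + PEEP.
Vt/C = PIP − R·V̇ − PEEP = 25.4 − 7.5×0.7333 − 8 = 25.4 − 5.5 − 8 = 11.9 cmH2O.
C = Vt / 11.9 = 430 / 11.9 = 36.134 mL/cmH2O.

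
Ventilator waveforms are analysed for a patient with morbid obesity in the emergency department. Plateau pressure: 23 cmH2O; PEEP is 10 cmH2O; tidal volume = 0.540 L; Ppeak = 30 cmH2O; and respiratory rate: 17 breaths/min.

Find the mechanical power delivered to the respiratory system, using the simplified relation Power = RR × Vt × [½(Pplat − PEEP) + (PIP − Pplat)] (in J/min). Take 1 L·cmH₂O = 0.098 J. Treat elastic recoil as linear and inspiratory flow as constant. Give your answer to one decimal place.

Per-breath work = Vt × [½(Pplat−PEEP) + (PIP−Pplat)] = 0.540 × [0.5×13.0 + 7.0] = 0.540 × 13.5 = 7.29 L·cmH2O.
Power = 17 × 7.29 = 123.93 L·cmH2O/min.
× 0.098 J/(L·cmH2O) → 12.145 J/min.

12.1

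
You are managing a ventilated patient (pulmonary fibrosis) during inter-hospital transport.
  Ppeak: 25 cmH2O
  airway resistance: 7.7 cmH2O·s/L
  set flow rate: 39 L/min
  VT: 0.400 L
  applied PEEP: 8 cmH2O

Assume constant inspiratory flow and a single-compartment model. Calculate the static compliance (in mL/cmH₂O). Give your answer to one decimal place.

Flow: 39 L/min ÷ 60 = 0.65 L/s.
Equation of motion (constant flow): PIP = Vt/C + R·V̇ + PEEP.
Vt/C = PIP − R·V̇ − PEEP = 25 − 7.7×0.65 − 8 = 25 − 5.005 − 8 = 11.995 cmH2O.
C = Vt / 11.995 = 400 / 11.995 = 33.347 mL/cmH2O.

33.3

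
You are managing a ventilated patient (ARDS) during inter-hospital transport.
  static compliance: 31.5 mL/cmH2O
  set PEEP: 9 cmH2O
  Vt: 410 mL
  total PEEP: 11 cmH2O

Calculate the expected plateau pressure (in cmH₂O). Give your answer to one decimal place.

24.0

End-expiratory occlusion gives total PEEP = 11 cmH2O (intrinsic PEEP = 11 − 9 = 2). Use total PEEP for the elastic gradient.
Pplat = PEEPtotal + Vt / Cstat = 11 + 410 / 31.5 = 11 + 13.016 = 24.016 cmH2O.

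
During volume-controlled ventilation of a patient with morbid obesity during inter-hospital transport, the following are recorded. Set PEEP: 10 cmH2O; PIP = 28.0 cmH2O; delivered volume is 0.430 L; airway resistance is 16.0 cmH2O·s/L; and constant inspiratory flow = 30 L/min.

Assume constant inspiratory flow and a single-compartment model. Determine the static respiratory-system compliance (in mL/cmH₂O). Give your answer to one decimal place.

Flow: 30 L/min ÷ 60 = 0.5 L/s.
Equation of motion (constant flow): PIP = Vt/C + R·V̇ + PEEP.
Vt/C = PIP − R·V̇ − PEEP = 28.0 − 16.0×0.5 − 10 = 28.0 − 8.0 − 10 = 10.0 cmH2O.
C = Vt / 10.0 = 430 / 10.0 = 43.0 mL/cmH2O.

43.0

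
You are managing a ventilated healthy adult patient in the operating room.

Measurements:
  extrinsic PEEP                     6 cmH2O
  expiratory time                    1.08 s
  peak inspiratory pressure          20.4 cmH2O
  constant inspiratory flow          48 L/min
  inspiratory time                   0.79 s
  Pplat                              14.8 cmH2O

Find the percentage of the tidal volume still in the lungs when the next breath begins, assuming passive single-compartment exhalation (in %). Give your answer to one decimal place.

11.7

Flow: 48 L/min ÷ 60 = 0.8 L/s.
Vt = flow × Ti = 0.8 L/s × 0.79 s × 1000 mL/L = 632.0 mL.
R = (PIP − Pplat)/V̇ = (20.4 − 14.8) / 0.8 = 5.6/0.8 = 7.0 cmH2O·s/L.
C = Vt/(Pplat − PEEP) = 632.0 / (14.8 − 6) = 632.0/8.8 = 71.818 mL/cmH2O.
τ = R × C = 7.0 × 0.07182 L/cmH2O = 0.5027 s.
Fraction remaining at end-expiration = e^(−Te/τ) = e^(−1.08/0.5027) = 0.1167 → 11.67%.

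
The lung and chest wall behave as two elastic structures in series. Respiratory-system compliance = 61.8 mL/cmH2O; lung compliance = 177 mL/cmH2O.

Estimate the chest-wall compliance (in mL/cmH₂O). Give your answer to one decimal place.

95.0

1/Ccw = 1/Crs − 1/CL.
1/Ccw = 1/61.8 − 1/177 = 0.01053.
Ccw = 94.967 mL/cmH2O.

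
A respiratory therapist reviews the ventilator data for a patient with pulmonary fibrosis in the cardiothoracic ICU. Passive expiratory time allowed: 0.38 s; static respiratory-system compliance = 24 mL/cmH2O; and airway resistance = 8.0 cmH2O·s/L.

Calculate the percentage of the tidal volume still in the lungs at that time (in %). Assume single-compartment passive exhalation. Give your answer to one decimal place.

13.8

τ = R × C = 8.0 × 24 mL/cmH2O = 8.0 × 0.024 L/cmH2O = 0.192 s.
Passive exhalation: V(t)/V₀ = e^(−t/τ) = e^(−0.38/0.192) = 0.1382.
Fraction remaining = 0.1382 → 13.82%.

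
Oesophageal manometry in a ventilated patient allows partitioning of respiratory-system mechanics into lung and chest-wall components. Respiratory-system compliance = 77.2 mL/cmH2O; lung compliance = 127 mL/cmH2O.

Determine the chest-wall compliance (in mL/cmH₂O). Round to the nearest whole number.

1/Ccw = 1/Crs − 1/CL.
1/Ccw = 1/77.2 − 1/127 = 0.005079.
Ccw = 196.89 mL/cmH2O.

197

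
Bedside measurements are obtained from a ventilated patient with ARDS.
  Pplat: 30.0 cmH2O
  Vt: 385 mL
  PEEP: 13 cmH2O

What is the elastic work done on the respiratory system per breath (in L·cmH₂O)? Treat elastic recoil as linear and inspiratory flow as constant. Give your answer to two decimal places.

3.27

Elastic work ≈ ½ × (Pplat − PEEP) × Vt = 0.5 × (30.0 − 13) × 0.385 L = 0.5 × 17.0 × 0.385 = 3.273 L·cmH2O.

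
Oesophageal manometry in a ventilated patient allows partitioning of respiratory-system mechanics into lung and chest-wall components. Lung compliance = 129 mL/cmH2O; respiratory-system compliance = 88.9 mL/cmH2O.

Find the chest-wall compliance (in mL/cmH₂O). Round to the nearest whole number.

1/Ccw = 1/Crs − 1/CL.
1/Ccw = 1/88.9 − 1/129 = 0.003497.
Ccw = 285.96 mL/cmH2O.

286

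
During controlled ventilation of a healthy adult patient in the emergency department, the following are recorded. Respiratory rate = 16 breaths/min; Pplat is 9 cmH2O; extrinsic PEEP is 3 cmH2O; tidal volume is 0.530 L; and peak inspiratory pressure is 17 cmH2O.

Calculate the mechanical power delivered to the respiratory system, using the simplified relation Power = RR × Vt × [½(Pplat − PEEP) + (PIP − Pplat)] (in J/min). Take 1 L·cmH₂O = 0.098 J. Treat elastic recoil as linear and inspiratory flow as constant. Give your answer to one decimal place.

Per-breath work = Vt × [½(Pplat−PEEP) + (PIP−Pplat)] = 0.530 × [0.5×6.0 + 8.0] = 0.530 × 11.0 = 5.83 L·cmH2O.
Power = 16 × 5.83 = 93.28 L·cmH2O/min.
× 0.098 J/(L·cmH2O) → 9.141 J/min.

9.1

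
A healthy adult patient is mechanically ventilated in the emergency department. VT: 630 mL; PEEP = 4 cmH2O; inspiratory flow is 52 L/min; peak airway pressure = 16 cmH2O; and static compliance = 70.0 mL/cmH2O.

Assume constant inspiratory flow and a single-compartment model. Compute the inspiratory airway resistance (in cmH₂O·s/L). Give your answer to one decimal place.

Flow: 52 L/min ÷ 60 = 0.8667 L/s.
Equation of motion (constant flow): PIP = Vt/C + R·V̇ + PEEP.
R·V̇ = PIP − Vt/C − PEEP = 16 − 630/70.0 − 4 = 16 − 9.0 − 4 = 3.0 cmH2O.
R = 3.0 / 0.8667 = 3.461 cmH2O·s/L.

3.5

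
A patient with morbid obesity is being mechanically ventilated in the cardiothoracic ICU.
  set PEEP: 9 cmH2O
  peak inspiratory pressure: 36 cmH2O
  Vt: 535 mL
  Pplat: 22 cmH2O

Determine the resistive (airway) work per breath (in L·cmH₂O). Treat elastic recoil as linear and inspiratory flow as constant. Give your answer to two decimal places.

7.49

With constant inspiratory flow the resistive pressure is constant at PIP − Pplat = 36 − 22 = 14.0 cmH2O, so resistive work = 14.0 × 0.535 = 7.49 L·cmH2O.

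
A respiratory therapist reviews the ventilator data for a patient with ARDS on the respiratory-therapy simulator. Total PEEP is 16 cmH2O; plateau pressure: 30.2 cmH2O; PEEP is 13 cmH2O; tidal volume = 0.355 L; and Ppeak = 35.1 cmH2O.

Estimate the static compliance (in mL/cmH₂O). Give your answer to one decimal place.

25.0

End-expiratory occlusion gives total PEEP = 16 cmH2O (intrinsic PEEP = 16 − 13 = 3). Use total PEEP for the elastic gradient.
Cstat = Vt / (Pplat − PEEPtotal) = 355 / (30.2 − 16) = 355 / 14.2 = 25.0 mL/cmH2O.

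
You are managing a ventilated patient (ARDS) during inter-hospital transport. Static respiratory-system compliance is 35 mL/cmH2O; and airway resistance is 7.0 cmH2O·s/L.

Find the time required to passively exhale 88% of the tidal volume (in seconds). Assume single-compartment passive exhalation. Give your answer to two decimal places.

τ = R × C = 7.0 × 35 mL/cmH2O = 7.0 × 0.035 L/cmH2O = 0.245 s.
Exhaled fraction f = 1 − e^(−t/τ) → t = −τ·ln(1 − f) = −0.245·ln(0.12) = 0.5195 s.

0.52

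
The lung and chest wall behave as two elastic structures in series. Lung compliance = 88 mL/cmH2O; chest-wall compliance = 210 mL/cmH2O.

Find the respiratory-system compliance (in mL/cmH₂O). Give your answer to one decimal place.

Lung and chest wall are elastances in series: 1/Crs = 1/CL + 1/Ccw.
1/Crs = 1/88 + 1/210 = 0.01613.
Crs = 61.996 mL/cmH2O.

62.0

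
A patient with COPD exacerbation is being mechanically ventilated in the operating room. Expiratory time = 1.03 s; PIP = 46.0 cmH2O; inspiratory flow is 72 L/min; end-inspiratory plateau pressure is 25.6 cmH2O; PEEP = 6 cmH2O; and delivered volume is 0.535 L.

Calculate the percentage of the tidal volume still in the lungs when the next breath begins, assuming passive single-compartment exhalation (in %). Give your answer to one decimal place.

Flow: 72 L/min ÷ 60 = 1.2 L/s.
R = (PIP − Pplat)/V̇ = (46.0 − 25.6) / 1.2 = 20.4/1.2 = 17.0 cmH2O·s/L.
C = Vt/(Pplat − PEEP) = 535.0 / (25.6 − 6) = 535.0/19.6 = 27.296 mL/cmH2O.
τ = R × C = 17.0 × 0.0273 L/cmH2O = 0.4641 s.
Fraction remaining at end-expiration = e^(−Te/τ) = e^(−1.03/0.4641) = 0.1087 → 10.87%.

10.9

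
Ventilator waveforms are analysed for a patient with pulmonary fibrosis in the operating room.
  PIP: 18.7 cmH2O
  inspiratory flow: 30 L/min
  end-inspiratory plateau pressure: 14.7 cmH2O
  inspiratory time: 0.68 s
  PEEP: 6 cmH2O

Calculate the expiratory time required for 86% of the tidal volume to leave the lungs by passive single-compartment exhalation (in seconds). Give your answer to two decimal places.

0.61

Flow: 30 L/min ÷ 60 = 0.5 L/s.
Vt = flow × Ti = 0.5 L/s × 0.68 s × 1000 mL/L = 340.0 mL.
R = (PIP − Pplat)/V̇ = (18.7 − 14.7) / 0.5 = 4.0/0.5 = 8.0 cmH2O·s/L.
C = Vt/(Pplat − PEEP) = 340.0 / (14.7 − 6) = 340.0/8.7 = 39.08 mL/cmH2O.
τ = R × C = 8.0 × 0.03908 L/cmH2O = 0.3126 s.
t = −τ·ln(1 − 0.86) = −0.3126·ln(0.14) = 0.6146 s.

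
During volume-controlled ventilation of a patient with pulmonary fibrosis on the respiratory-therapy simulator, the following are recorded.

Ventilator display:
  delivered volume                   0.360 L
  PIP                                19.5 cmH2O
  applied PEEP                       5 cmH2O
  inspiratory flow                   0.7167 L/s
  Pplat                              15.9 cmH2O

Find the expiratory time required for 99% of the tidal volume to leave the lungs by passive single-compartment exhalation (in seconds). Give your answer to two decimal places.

R = (PIP − Pplat)/V̇ = (19.5 − 15.9) / 0.7167 = 3.6/0.7167 = 5.023 cmH2O·s/L.
C = Vt/(Pplat − PEEP) = 360.0 / (15.9 − 5) = 360.0/10.9 = 33.028 mL/cmH2O.
τ = R × C = 5.023 × 0.03303 L/cmH2O = 0.1659 s.
t = −τ·ln(1 − 0.99) = −0.1659·ln(0.01) = 0.764 s.

0.76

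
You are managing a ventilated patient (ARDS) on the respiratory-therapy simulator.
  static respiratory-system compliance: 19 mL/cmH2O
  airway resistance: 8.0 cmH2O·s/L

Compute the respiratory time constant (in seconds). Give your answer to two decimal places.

0.15

τ = R × C = 8.0 × 19 mL/cmH2O = 8.0 × 0.019 L/cmH2O = 0.152 s.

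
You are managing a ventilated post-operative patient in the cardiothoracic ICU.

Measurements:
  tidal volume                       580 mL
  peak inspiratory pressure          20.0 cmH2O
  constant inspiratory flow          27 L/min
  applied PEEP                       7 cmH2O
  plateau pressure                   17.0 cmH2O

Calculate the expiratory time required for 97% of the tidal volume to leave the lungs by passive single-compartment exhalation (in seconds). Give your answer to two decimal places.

Flow: 27 L/min ÷ 60 = 0.45 L/s.
R = (PIP − Pplat)/V̇ = (20.0 − 17.0) / 0.45 = 3.0/0.45 = 6.667 cmH2O·s/L.
C = Vt/(Pplat − PEEP) = 580.0 / (17.0 − 7) = 580.0/10.0 = 58.0 mL/cmH2O.
τ = R × C = 6.667 × 0.058 L/cmH2O = 0.3867 s.
t = −τ·ln(1 − 0.97) = −0.3867·ln(0.03) = 1.356 s.

1.36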